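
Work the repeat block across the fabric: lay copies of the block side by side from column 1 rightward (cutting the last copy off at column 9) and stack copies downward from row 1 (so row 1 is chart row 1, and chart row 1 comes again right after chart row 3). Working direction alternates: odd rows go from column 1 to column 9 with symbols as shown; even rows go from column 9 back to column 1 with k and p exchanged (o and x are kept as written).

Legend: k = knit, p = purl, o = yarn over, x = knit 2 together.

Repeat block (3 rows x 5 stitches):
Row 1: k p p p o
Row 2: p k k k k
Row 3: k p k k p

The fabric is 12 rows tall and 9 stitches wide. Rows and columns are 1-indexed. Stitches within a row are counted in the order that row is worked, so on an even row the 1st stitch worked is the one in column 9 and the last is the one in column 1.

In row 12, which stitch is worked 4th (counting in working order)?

== STITCH ==
p

Derivation:
For row 12: chart row = ((12-1) mod 3) + 1 = 3; this is a WS (even) row.
Chart row 3 tiled across columns 1-9: k p k k p k p k k
Wrong side: read the tiled row from column 9 down to 1 and exchange k with p (leave o, x).
Row 12 as worked: p p k p k p p k p
Counting 4 along the worked row gives p.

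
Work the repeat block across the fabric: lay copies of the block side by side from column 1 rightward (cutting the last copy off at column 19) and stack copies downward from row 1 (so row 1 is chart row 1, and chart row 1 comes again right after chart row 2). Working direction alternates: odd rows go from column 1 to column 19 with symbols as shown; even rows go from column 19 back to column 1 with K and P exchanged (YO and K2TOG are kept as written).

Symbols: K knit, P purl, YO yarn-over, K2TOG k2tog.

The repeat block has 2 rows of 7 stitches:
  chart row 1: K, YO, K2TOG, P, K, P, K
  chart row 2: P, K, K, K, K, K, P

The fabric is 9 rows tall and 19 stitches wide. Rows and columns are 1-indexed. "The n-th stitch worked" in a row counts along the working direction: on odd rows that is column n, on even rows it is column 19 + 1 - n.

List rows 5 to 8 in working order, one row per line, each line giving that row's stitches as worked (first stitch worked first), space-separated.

Result:
K YO K2TOG P K P K K YO K2TOG P K P K K YO K2TOG P K
P P P P K K P P P P P K K P P P P P K
K YO K2TOG P K P K K YO K2TOG P K P K K YO K2TOG P K
P P P P K K P P P P P K K P P P P P K

Derivation:
Row 5: chart row 1, RS - tile across columns 1-19 and work as-is.
Row 6: chart row 2, WS - tiled (columns 1-19): P K K K K K P P K K K K K P P K K K K; work from column 19 back to 1 with K<->P swapped.
Row 7: chart row 1, RS - tile across columns 1-19 and work as-is.
Row 8: chart row 2, WS - tiled (columns 1-19): P K K K K K P P K K K K K P P K K K K; work from column 19 back to 1 with K<->P swapped.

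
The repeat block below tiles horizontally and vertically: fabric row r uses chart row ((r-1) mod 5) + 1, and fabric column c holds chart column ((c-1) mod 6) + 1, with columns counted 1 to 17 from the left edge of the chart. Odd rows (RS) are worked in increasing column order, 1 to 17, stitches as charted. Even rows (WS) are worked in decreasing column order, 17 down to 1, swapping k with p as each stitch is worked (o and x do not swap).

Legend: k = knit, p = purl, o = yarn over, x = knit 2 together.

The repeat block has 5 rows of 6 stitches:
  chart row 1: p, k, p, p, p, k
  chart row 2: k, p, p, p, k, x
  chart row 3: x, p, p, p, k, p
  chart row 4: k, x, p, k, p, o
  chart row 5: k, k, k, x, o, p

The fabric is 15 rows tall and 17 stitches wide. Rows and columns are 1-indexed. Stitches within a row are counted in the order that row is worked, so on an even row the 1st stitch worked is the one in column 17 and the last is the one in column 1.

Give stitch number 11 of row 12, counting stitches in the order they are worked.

Result:
p

Derivation:
Row 12 uses chart row ((12-1) mod 5)+1 = 2. Row 12 is even, so WS.
Chart row 2 tiled across columns 1-17: k p p p k x k p p p k x k p p p k
WS: work from column 17 back to column 1 (reverse the tiled row), swapping k<->p (o and x unchanged).
Row 12 as worked: p k k k p x p k k k p x p k k k p
The 11th stitch worked is p.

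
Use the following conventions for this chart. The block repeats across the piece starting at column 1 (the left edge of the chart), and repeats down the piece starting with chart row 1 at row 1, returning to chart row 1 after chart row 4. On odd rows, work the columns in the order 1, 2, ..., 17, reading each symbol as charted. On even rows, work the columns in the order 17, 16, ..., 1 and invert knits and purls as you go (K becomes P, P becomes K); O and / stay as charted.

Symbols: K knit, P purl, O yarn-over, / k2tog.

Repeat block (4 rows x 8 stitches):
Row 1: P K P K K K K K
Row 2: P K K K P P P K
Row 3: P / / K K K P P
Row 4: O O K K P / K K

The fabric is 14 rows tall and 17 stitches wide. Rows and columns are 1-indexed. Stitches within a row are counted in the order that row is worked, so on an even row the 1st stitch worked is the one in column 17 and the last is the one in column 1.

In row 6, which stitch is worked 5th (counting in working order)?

Stitch:
K

Derivation:
Row 6: (6-1) mod 4 = 1, so use chart row 2. Even row -> WS.
Chart row 2 tiled across columns 1-17: P K K K P P P K P K K K P P P K P
Wrong side: read the tiled row from column 17 down to 1 and exchange K with P (leave O, /).
Row 6 as worked: K P K K K P P P K P K K K P P P K
Counting 5 along the worked row gives K.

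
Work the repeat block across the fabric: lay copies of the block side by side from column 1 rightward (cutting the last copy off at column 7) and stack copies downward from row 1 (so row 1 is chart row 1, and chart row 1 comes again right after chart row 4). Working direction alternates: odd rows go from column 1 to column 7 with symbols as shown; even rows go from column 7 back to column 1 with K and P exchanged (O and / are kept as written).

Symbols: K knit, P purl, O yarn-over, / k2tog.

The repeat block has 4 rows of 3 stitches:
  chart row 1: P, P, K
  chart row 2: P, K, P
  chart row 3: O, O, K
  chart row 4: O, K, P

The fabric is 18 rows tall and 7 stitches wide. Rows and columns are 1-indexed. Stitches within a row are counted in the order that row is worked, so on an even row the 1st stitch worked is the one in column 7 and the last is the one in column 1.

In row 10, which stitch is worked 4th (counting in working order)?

Row 10 uses chart row ((10-1) mod 4)+1 = 2. Row 10 is even, so WS.
Chart row 2 tiled across columns 1-7: P K P P K P P
WS row: flip the tiled sequence (start at column 7) and apply K<->P; O and / stay.
Row 10 as worked: K K P K K P K
Counting 4 along the worked row gives K.

Result:
K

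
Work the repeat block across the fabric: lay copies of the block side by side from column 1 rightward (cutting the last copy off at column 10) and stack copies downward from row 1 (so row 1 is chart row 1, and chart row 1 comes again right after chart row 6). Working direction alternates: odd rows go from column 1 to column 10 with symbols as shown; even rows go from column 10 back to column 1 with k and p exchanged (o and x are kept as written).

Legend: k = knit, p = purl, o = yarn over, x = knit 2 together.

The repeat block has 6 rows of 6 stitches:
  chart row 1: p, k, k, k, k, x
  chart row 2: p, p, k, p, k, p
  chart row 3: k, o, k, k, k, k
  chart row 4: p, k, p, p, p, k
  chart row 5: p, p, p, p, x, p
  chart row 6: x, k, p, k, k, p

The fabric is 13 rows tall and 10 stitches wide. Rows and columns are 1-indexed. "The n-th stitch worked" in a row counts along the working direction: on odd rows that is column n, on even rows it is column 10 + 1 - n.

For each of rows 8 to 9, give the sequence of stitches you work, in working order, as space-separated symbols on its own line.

Result:
k p k k k p k p k k
k o k k k k k o k k

Derivation:
Row 8: chart row 2, WS - tiled (columns 1-10): p p k p k p p p k p; work from column 10 back to 1 with k<->p swapped.
Row 9: chart row 3, RS - tile across columns 1-10 and work as-is.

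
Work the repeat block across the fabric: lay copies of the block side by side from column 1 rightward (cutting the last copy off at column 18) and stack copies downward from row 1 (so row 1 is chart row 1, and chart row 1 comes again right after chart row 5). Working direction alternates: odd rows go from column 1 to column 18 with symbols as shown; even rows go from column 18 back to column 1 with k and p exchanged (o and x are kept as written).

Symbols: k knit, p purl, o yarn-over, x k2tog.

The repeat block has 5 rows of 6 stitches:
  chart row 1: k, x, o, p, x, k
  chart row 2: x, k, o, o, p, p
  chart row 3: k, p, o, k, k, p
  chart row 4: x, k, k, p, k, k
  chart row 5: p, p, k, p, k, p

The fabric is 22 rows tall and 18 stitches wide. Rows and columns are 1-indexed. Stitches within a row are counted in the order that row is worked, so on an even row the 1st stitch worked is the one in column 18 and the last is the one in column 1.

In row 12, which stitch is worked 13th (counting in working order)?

== STITCH ==
k

Derivation:
Row 12: (12-1) mod 5 = 1, so use chart row 2. Even row -> WS.
Chart row 2 tiled across columns 1-18: x k o o p p x k o o p p x k o o p p
WS: work from column 18 back to column 1 (reverse the tiled row), swapping k<->p (o and x unchanged).
Row 12 as worked: k k o o p x k k o o p x k k o o p x
Stitch 13 in working order -> k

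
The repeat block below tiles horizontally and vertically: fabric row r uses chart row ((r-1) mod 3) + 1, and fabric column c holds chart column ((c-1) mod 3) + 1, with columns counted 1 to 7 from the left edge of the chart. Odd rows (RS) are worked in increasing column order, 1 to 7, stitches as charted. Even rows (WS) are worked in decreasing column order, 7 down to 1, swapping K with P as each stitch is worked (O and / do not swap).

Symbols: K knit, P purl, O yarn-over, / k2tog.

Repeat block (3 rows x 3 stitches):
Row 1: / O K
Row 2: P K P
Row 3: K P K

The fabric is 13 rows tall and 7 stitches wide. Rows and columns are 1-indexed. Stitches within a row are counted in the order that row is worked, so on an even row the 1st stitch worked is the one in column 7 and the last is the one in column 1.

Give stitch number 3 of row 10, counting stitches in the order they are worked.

Result:
O

Derivation:
For row 10: chart row = ((10-1) mod 3) + 1 = 1; this is a WS (even) row.
Chart row 1 tiled across columns 1-7: / O K / O K /
WS: work from column 7 back to column 1 (reverse the tiled row), swapping K<->P (O and / unchanged).
Row 10 as worked: / P O / P O /
Stitch 3 in working order -> O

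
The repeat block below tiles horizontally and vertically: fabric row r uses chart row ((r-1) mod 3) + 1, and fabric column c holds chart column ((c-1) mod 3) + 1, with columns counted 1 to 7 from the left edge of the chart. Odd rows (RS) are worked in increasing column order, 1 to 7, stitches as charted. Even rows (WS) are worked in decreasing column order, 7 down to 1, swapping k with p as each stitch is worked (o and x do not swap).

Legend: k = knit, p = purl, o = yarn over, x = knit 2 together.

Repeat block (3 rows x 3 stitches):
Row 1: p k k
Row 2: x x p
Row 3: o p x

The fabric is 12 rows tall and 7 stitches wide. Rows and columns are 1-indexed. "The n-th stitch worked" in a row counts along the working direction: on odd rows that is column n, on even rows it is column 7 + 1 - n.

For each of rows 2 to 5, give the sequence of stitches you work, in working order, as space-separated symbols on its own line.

Row 2: chart row 2, WS - tiled (columns 1-7): x x p x x p x; work from column 7 back to 1 with k<->p swapped.
Row 3: chart row 3, RS - tile across columns 1-7 and work as-is.
Row 4: chart row 1, WS - tiled (columns 1-7): p k k p k k p; work from column 7 back to 1 with k<->p swapped.
Row 5: chart row 2, RS - tile across columns 1-7 and work as-is.

Rows as worked:
x k x x k x x
o p x o p x o
k p p k p p k
x x p x x p x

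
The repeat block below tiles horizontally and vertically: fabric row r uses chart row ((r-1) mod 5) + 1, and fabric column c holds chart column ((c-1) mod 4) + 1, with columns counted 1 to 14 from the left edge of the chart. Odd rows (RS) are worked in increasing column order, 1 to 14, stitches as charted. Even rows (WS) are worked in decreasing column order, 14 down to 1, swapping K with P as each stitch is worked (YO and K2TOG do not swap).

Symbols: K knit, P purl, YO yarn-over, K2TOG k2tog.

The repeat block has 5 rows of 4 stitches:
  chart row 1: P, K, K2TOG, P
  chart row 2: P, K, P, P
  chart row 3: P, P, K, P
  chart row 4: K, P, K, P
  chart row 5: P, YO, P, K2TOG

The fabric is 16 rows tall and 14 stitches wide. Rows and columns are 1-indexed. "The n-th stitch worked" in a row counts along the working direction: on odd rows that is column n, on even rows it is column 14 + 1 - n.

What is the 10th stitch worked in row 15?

Result:
YO

Derivation:
Row 15 uses chart row ((15-1) mod 5)+1 = 5. Row 15 is odd, so RS.
Chart row 5 tiled across columns 1-14: P YO P K2TOG P YO P K2TOG P YO P K2TOG P YO
RS row: no reversal, no swap; stitch n worked = column n.
The 10th stitch worked is YO.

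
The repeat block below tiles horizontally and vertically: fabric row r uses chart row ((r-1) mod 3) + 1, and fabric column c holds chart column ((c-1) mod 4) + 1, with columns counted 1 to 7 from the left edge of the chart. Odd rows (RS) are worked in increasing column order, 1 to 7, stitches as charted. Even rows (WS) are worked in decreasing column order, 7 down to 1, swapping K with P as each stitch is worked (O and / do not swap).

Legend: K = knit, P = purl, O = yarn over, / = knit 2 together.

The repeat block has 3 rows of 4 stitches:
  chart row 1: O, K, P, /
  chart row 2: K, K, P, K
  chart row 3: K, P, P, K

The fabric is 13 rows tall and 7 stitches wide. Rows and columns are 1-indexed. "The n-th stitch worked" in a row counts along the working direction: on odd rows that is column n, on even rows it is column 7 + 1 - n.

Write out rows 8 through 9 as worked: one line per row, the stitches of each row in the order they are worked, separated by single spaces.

Result:
K P P P K P P
K P P K K P P

Derivation:
Row 8: chart row 2, WS - tiled (columns 1-7): K K P K K K P; work from column 7 back to 1 with K<->P swapped.
Row 9: chart row 3, RS - tile across columns 1-7 and work as-is.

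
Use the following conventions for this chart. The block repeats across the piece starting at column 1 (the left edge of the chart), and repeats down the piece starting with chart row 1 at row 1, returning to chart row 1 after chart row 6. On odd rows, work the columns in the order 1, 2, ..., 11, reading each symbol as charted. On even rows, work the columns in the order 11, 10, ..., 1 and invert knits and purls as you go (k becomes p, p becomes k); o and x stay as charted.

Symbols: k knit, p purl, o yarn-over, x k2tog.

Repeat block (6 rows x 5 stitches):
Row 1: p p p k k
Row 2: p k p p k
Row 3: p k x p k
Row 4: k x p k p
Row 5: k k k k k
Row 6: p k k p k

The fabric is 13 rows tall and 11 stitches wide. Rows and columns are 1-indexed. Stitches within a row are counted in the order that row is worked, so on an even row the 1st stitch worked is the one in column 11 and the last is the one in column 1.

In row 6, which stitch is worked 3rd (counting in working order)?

Row 6 uses chart row ((6-1) mod 6)+1 = 6. Row 6 is even, so WS.
Chart row 6 tiled across columns 1-11: p k k p k p k k p k p
WS row: flip the tiled sequence (start at column 11) and apply k<->p; o and x stay.
Row 6 as worked: k p k p p k p k p p k
The 3rd stitch worked is k.

Stitch:
k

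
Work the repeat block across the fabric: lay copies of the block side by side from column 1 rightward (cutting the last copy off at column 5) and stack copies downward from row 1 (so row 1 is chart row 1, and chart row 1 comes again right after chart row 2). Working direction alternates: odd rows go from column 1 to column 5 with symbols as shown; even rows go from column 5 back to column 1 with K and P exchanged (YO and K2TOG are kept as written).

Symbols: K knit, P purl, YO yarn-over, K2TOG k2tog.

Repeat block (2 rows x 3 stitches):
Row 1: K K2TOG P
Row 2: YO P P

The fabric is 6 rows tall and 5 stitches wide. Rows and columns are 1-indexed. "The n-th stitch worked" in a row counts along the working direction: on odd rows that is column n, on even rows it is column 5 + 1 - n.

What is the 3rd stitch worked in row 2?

Result:
K

Derivation:
Row 2: (2-1) mod 2 = 1, so use chart row 2. Even row -> WS.
Chart row 2 tiled across columns 1-5: YO P P YO P
Wrong side: read the tiled row from column 5 down to 1 and exchange K with P (leave YO, K2TOG).
Row 2 as worked: K YO K K YO
Stitch 3 in working order -> K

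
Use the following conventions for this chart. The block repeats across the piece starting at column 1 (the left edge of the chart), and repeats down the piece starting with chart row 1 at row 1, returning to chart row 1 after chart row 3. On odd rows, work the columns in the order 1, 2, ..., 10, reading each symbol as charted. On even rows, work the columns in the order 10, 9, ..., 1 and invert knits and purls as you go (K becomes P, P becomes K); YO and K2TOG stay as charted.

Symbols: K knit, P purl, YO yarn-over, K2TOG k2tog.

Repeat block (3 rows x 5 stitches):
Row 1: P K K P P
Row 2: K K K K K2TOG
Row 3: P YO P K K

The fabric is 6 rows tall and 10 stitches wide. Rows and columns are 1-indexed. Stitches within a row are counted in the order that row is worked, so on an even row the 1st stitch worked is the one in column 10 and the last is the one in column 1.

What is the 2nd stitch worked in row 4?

== STITCH ==
K

Derivation:
Row 4: (4-1) mod 3 = 0, so use chart row 1. Even row -> WS.
Chart row 1 tiled across columns 1-10: P K K P P P K K P P
WS: work from column 10 back to column 1 (reverse the tiled row), swapping K<->P (YO and K2TOG unchanged).
Row 4 as worked: K K P P K K K P P K
Counting 2 along the worked row gives K.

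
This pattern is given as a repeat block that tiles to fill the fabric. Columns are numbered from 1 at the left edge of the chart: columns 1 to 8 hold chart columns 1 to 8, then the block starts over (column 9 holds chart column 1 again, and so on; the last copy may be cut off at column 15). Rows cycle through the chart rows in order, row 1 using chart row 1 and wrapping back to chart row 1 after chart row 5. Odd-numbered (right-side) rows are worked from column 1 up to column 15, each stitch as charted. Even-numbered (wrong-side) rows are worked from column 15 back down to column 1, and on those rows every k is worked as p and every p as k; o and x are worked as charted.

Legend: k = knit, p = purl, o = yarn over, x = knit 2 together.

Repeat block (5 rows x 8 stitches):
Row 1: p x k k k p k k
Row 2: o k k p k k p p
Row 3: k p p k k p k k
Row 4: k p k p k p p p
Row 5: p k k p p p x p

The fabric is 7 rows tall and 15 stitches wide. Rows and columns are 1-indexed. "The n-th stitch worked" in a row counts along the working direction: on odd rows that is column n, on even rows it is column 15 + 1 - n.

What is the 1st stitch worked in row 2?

Row 2 uses chart row ((2-1) mod 5)+1 = 2. Row 2 is even, so WS.
Chart row 2 tiled across columns 1-15: o k k p k k p p o k k p k k p
Wrong side: read the tiled row from column 15 down to 1 and exchange k with p (leave o, x).
Row 2 as worked: k p p k p p o k k p p k p p o
Stitch 1 in working order -> k

Stitch:
k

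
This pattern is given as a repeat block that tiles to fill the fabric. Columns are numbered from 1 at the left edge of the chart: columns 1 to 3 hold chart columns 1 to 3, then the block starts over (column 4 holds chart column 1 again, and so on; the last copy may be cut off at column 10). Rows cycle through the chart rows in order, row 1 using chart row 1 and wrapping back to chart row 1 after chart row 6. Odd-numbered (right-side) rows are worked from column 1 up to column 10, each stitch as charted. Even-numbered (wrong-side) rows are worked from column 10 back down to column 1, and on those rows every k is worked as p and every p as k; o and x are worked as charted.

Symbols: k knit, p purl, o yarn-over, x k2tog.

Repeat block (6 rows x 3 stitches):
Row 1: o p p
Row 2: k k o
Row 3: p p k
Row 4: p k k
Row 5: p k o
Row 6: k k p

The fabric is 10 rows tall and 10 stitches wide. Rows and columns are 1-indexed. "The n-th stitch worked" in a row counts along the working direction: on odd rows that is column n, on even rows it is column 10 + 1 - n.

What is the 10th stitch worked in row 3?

Row 3: (3-1) mod 6 = 2, so use chart row 3. Odd row -> RS.
Chart row 3 tiled across columns 1-10: p p k p p k p p k p
RS row: no reversal, no swap; stitch n worked = column n.
The 10th stitch worked is p.

== STITCH ==
p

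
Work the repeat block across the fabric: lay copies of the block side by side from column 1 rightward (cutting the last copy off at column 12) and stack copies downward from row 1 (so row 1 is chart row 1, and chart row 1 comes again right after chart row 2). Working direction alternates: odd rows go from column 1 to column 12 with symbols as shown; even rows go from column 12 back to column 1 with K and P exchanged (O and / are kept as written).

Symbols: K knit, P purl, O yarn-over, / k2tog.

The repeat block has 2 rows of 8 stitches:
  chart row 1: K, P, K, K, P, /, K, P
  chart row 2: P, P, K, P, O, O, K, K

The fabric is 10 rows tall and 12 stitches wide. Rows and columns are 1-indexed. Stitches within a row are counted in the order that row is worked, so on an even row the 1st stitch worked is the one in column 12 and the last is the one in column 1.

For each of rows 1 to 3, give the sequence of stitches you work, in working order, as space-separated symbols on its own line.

== ROWS AS WORKED ==
K P K K P / K P K P K K
K P K K P P O O K P K K
K P K K P / K P K P K K

Derivation:
Row 1: chart row 1, RS - tile across columns 1-12 and work as-is.
Row 2: chart row 2, WS - tiled (columns 1-12): P P K P O O K K P P K P; work from column 12 back to 1 with K<->P swapped.
Row 3: chart row 1, RS - tile across columns 1-12 and work as-is.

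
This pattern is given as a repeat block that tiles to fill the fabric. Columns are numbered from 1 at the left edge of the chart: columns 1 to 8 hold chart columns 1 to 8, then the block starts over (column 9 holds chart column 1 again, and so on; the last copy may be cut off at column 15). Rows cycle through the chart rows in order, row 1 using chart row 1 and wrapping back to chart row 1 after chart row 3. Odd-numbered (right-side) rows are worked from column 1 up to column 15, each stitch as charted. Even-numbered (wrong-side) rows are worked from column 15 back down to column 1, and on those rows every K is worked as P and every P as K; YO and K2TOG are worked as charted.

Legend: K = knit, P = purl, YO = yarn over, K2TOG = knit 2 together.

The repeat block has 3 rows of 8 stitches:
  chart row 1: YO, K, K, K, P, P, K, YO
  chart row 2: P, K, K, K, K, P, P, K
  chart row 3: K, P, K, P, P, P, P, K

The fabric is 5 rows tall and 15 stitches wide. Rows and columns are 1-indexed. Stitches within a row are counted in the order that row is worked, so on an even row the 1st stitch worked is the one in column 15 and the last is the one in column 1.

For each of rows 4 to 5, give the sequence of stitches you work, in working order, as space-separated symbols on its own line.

Row 4: chart row 1, WS - tiled (columns 1-15): YO K K K P P K YO YO K K K P P K; work from column 15 back to 1 with K<->P swapped.
Row 5: chart row 2, RS - tile across columns 1-15 and work as-is.

Rows as worked:
P K K P P P YO YO P K K P P P YO
P K K K K P P K P K K K K P P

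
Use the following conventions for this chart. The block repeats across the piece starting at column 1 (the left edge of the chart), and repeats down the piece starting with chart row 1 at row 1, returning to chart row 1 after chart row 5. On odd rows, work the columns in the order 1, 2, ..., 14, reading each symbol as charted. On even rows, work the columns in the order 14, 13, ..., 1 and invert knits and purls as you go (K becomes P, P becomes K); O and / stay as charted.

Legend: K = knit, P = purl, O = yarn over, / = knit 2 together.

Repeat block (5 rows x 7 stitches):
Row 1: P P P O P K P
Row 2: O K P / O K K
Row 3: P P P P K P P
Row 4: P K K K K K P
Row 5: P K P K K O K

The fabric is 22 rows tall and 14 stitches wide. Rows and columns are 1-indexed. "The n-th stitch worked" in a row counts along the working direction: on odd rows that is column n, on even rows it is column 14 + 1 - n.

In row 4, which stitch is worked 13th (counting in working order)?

Stitch:
P

Derivation:
For row 4: chart row = ((4-1) mod 5) + 1 = 4; this is a WS (even) row.
Chart row 4 tiled across columns 1-14: P K K K K K P P K K K K K P
Wrong side: read the tiled row from column 14 down to 1 and exchange K with P (leave O, /).
Row 4 as worked: K P P P P P K K P P P P P K
Counting 13 along the worked row gives P.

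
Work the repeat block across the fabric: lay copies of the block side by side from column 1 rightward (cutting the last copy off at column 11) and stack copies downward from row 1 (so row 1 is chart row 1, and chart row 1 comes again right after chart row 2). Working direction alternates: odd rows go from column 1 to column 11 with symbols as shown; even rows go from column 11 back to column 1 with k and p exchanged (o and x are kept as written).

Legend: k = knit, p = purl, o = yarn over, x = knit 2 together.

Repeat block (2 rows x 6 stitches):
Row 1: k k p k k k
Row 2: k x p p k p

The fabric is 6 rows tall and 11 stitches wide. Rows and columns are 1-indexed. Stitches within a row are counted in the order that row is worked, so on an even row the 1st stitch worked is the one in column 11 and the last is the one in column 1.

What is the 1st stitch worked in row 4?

Stitch:
p

Derivation:
For row 4: chart row = ((4-1) mod 2) + 1 = 2; this is a WS (even) row.
Chart row 2 tiled across columns 1-11: k x p p k p k x p p k
WS row: flip the tiled sequence (start at column 11) and apply k<->p; o and x stay.
Row 4 as worked: p k k x p k p k k x p
Counting 1 along the worked row gives p.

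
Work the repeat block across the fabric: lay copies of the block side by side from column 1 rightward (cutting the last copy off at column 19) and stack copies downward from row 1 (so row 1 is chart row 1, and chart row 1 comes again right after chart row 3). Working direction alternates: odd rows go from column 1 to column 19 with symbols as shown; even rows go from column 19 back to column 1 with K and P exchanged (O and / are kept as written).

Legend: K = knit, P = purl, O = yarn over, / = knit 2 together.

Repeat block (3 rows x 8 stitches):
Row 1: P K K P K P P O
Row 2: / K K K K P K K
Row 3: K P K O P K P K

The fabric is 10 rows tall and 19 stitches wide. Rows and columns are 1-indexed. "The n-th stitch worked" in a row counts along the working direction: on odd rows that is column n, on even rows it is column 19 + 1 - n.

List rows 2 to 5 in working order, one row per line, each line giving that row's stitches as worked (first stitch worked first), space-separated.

== ROWS AS WORKED ==
P P / P P K P P P P / P P K P P P P /
K P K O P K P K K P K O P K P K K P K
P P K O K K P K P P K O K K P K P P K
/ K K K K P K K / K K K K P K K / K K

Derivation:
Row 2: chart row 2, WS - tiled (columns 1-19): / K K K K P K K / K K K K P K K / K K; work from column 19 back to 1 with K<->P swapped.
Row 3: chart row 3, RS - tile across columns 1-19 and work as-is.
Row 4: chart row 1, WS - tiled (columns 1-19): P K K P K P P O P K K P K P P O P K K; work from column 19 back to 1 with K<->P swapped.
Row 5: chart row 2, RS - tile across columns 1-19 and work as-is.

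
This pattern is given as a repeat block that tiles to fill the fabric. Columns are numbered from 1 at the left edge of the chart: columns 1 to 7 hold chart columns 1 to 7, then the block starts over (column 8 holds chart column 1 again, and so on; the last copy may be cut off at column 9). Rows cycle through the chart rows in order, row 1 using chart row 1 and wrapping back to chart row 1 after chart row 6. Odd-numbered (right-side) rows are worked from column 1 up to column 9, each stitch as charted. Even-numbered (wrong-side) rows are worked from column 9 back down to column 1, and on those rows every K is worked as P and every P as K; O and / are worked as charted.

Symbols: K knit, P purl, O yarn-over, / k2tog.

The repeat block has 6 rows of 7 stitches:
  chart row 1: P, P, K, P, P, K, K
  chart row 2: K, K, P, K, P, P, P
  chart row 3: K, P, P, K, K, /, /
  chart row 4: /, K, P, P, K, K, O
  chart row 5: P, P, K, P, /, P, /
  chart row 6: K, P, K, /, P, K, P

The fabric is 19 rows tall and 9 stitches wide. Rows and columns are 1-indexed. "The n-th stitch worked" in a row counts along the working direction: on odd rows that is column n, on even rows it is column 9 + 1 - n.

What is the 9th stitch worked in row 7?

For row 7: chart row = ((7-1) mod 6) + 1 = 1; this is a RS (odd) row.
Chart row 1 tiled across columns 1-9: P P K P P K K P P
RS: work column 1 to column 9, symbols as charted — the tiled row is the row as worked.
The 9th stitch worked is P.

Result:
P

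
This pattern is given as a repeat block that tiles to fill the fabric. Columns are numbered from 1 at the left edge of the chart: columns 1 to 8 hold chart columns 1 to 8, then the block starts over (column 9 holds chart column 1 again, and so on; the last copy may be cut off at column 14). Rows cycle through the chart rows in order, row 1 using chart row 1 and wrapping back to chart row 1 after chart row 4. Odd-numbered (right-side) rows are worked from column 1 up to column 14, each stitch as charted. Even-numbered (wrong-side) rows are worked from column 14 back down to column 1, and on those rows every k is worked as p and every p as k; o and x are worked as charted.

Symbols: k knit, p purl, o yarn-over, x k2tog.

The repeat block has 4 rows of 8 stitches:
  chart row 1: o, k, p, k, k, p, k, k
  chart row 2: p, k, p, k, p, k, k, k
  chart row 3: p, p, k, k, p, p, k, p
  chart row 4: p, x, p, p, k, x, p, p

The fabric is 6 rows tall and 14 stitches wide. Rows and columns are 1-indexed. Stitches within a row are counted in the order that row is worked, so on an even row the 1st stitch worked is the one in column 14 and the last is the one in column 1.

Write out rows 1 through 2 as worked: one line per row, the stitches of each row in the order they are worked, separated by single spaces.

Row 1: chart row 1, RS - tile across columns 1-14 and work as-is.
Row 2: chart row 2, WS - tiled (columns 1-14): p k p k p k k k p k p k p k; work from column 14 back to 1 with k<->p swapped.

== ROWS AS WORKED ==
o k p k k p k k o k p k k p
p k p k p k p p p k p k p k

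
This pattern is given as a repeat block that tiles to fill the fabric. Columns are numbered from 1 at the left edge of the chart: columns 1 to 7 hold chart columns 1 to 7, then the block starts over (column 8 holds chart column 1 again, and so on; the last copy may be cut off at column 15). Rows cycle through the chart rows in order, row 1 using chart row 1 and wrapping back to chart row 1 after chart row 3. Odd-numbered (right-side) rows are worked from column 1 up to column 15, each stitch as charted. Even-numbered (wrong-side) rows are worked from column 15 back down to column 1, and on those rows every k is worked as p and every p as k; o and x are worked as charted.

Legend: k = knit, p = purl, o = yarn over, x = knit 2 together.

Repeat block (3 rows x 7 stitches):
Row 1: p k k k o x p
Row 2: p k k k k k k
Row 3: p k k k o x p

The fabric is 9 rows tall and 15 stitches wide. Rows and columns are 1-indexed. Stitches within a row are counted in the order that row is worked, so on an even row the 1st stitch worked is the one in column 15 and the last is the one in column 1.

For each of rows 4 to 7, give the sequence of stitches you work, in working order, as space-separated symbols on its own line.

Result:
k k x o p p p k k x o p p p k
p k k k k k k p k k k k k k p
k k x o p p p k k x o p p p k
p k k k o x p p k k k o x p p

Derivation:
Row 4: chart row 1, WS - tiled (columns 1-15): p k k k o x p p k k k o x p p; work from column 15 back to 1 with k<->p swapped.
Row 5: chart row 2, RS - tile across columns 1-15 and work as-is.
Row 6: chart row 3, WS - tiled (columns 1-15): p k k k o x p p k k k o x p p; work from column 15 back to 1 with k<->p swapped.
Row 7: chart row 1, RS - tile across columns 1-15 and work as-is.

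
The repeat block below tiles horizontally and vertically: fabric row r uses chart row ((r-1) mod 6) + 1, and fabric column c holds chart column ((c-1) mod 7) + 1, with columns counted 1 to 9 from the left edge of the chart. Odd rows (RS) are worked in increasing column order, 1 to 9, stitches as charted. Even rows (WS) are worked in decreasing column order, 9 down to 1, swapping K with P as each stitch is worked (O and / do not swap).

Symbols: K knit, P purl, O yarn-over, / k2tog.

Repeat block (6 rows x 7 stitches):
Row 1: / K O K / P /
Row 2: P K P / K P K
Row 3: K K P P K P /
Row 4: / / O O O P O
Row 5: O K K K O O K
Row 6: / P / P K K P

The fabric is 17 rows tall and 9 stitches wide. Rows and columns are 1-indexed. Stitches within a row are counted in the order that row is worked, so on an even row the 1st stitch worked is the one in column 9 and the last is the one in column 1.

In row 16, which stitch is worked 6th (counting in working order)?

For row 16: chart row = ((16-1) mod 6) + 1 = 4; this is a WS (even) row.
Chart row 4 tiled across columns 1-9: / / O O O P O / /
WS row: flip the tiled sequence (start at column 9) and apply K<->P; O and / stay.
Row 16 as worked: / / O K O O O / /
Counting 6 along the worked row gives O.

Stitch:
O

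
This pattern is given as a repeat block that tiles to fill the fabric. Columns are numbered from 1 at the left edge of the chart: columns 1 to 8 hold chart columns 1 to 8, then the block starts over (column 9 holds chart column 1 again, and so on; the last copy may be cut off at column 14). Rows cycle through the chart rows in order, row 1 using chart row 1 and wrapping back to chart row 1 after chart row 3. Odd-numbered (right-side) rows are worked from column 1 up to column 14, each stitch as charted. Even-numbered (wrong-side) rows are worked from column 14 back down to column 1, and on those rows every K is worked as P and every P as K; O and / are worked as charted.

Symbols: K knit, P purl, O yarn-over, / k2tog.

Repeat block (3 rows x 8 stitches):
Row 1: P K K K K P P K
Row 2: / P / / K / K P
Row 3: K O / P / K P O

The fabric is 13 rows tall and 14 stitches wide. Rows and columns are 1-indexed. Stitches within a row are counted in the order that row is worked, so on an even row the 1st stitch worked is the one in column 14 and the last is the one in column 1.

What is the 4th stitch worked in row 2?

Row 2: (2-1) mod 3 = 1, so use chart row 2. Even row -> WS.
Chart row 2 tiled across columns 1-14: / P / / K / K P / P / / K /
Wrong side: read the tiled row from column 14 down to 1 and exchange K with P (leave O, /).
Row 2 as worked: / P / / K / K P / P / / K /
Stitch 4 in working order -> /

Result:
/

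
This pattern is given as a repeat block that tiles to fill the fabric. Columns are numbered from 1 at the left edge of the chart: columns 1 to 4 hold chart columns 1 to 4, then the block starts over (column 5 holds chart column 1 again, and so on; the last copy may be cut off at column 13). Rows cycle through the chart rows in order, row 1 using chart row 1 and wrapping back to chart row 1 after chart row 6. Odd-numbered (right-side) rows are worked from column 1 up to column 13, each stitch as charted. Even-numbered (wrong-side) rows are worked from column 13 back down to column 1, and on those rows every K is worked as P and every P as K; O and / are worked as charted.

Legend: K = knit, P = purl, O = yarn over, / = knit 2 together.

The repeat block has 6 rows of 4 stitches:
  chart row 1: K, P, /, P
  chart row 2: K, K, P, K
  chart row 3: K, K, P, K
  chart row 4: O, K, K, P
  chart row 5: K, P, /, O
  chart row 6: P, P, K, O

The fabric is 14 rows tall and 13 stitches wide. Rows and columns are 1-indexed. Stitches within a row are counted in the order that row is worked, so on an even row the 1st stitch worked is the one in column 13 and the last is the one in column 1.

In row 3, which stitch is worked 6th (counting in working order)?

Row 3 uses chart row ((3-1) mod 6)+1 = 3. Row 3 is odd, so RS.
Chart row 3 tiled across columns 1-13: K K P K K K P K K K P K K
RS: work column 1 to column 13, symbols as charted — the tiled row is the row as worked.
The 6th stitch worked is K.

Stitch:
K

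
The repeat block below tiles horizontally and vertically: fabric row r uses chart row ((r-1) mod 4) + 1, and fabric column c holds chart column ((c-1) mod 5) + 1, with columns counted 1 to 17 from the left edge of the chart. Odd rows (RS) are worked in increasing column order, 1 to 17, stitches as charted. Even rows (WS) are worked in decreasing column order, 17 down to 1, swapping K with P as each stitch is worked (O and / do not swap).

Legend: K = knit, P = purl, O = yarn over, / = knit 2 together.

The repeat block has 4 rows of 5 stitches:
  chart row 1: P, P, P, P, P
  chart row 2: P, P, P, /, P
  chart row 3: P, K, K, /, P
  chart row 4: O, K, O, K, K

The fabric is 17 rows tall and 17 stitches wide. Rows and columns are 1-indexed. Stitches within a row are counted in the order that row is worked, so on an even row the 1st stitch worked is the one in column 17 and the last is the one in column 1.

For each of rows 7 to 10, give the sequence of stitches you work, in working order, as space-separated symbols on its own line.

Row 7: chart row 3, RS - tile across columns 1-17 and work as-is.
Row 8: chart row 4, WS - tiled (columns 1-17): O K O K K O K O K K O K O K K O K; work from column 17 back to 1 with K<->P swapped.
Row 9: chart row 1, RS - tile across columns 1-17 and work as-is.
Row 10: chart row 2, WS - tiled (columns 1-17): P P P / P P P P / P P P P / P P P; work from column 17 back to 1 with K<->P swapped.

Rows as worked:
P K K / P P K K / P P K K / P P K
P O P P O P O P P O P O P P O P O
P P P P P P P P P P P P P P P P P
K K K / K K K K / K K K K / K K K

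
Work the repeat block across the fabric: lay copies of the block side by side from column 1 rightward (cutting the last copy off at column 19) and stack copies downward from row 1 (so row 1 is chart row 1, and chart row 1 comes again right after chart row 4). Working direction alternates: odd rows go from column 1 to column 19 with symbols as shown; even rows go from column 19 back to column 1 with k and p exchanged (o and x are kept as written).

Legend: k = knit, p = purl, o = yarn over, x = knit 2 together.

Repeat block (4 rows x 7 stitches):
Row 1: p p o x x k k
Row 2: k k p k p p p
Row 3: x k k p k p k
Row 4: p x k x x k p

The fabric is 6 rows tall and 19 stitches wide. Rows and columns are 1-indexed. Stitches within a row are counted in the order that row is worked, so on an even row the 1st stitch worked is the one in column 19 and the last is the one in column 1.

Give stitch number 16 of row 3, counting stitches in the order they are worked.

== STITCH ==
k

Derivation:
Row 3: (3-1) mod 4 = 2, so use chart row 3. Odd row -> RS.
Chart row 3 tiled across columns 1-19: x k k p k p k x k k p k p k x k k p k
RS row: no reversal, no swap; stitch n worked = column n.
Stitch 16 in working order -> k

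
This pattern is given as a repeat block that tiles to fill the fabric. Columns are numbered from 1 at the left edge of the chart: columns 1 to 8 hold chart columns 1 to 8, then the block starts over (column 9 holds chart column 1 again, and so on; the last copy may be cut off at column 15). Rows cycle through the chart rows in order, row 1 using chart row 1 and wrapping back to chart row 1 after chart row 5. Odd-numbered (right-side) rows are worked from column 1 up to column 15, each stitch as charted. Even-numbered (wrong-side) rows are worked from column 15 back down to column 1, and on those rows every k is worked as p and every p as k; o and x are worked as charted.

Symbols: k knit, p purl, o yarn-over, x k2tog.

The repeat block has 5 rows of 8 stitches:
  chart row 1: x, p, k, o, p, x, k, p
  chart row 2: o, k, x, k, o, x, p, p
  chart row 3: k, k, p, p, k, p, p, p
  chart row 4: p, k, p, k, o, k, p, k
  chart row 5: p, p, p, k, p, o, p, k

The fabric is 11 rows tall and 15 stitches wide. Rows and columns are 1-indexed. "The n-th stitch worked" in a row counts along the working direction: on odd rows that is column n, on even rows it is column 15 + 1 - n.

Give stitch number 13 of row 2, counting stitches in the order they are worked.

For row 2: chart row = ((2-1) mod 5) + 1 = 2; this is a WS (even) row.
Chart row 2 tiled across columns 1-15: o k x k o x p p o k x k o x p
WS: work from column 15 back to column 1 (reverse the tiled row), swapping k<->p (o and x unchanged).
Row 2 as worked: k x o p x p o k k x o p x p o
The 13th stitch worked is x.

Stitch:
x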